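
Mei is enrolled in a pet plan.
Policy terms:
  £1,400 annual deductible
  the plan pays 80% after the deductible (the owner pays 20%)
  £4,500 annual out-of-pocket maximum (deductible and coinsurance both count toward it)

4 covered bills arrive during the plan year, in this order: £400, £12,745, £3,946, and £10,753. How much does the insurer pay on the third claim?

£3,195

Claim 1 — £400: all of it applies to the deductible. Owner owes £400 (running OOP £400). Plan pays £400 − £400 = £0.
Claim 2 — £12,745: £1,000 finishes the deductible; £11,745 goes to coinsurance; coinsurance £11,745 × 20% = £2,349. Owner owes £3,349 (running OOP £3,749). Plan pays £12,745 − £3,349 = £9,396.
Claim 3 — £3,946: deductible already satisfied, so owner's share is 20% × £3,946 = £789.20. Adding that to £3,749 gives £4,538.20, past the £4,500 cap; owner pays only £4,500 − £3,749 = £751. Insurer: £3,946 − £751 = £3,195.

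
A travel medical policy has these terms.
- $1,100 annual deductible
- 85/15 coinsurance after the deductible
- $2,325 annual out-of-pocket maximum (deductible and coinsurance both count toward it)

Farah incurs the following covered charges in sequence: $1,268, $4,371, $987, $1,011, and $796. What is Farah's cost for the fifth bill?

#1 ($1,268): $1,100 to deductible, leaving $168; coinsurance $168 × 15% = $25.20. Traveler pays $1,125.20; OOP now $1,125.20.
#2 ($4,371): deductible already satisfied, so traveler's share is 15% × $4,371 = $655.65. Traveler owes $655.65 (running OOP $1,780.85).
#3 ($987): deductible met; 15% of $987 = $148.05. Traveler owes $148.05 (running OOP $1,928.90).
#4 ($1,011): 15% coinsurance on $1,011 = $151.65. Traveler pays $151.65; OOP now $2,080.55.
#5 ($796): 15% coinsurance on $796 = $119.40. Cost to traveler: $119.40. OOP to date $2,199.95.

$119.40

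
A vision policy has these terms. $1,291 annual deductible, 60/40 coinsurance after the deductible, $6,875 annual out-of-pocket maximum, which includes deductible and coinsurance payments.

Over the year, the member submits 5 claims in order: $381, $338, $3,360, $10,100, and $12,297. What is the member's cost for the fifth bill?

#1 ($381): all of it applies to the deductible. Cost to member: $381. OOP to date $381.
#2 ($338): fully absorbed by the deductible. Cost to member: $338. OOP to date $719.
#3 ($3,360): deductible takes $572, $2,788 remains; member's 40% is $1,115.20. Member owes $1,687.20 (running OOP $2,406.20).
#4 ($10,100): deductible met; 40% of $10,100 = $4,040. Cost to member: $4,040. OOP to date $6,446.20.
#5 ($12,297): deductible already satisfied, so member's share is 40% × $12,297 = $4,918.80. OOP would hit $11,365 > $6,875, so the cap limits the member to $6,875 − $6,446.20 = $428.80.

$428.80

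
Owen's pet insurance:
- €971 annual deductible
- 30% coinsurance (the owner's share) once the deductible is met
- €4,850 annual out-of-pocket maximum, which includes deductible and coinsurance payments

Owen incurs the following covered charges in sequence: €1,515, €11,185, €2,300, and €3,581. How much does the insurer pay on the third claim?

€1,939.70

Claim 1 — €1,515: €971 finishes the deductible; €544 goes to coinsurance; owner's 30% is €163.20. Owner pays €1,134.20; OOP now €1,134.20. Insurer: €1,515 − €1,134.20 = €380.80.
Claim 2 — €11,185: deductible met; 30% of €11,185 = €3,355.50. Cost to owner: €3,355.50. OOP to date €4,489.70. Insurer: €11,185 − €3,355.50 = €7,829.50.
Claim 3 — €2,300: deductible already satisfied, so owner's share is 30% × €2,300 = €690. That would push OOP to €5,179.70, over the €4,850 cap, so owner pays €4,850 − €4,489.70 = €360.30. Plan pays €2,300 − €360.30 = €1,939.70.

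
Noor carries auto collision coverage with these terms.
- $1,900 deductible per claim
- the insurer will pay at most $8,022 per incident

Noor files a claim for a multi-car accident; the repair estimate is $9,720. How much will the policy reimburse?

After the deductible, $9,720 − $1,900 = $7,820 remains.
That's under the $8,022 cap, so the insurer reimburses the full $7,820.

$7,820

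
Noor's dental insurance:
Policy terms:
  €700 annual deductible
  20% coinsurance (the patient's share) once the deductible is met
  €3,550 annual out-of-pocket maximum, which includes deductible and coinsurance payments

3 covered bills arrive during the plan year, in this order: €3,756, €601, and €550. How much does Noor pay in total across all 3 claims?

Claim 1 (€3,756): €700 to deductible, leaving €3,056; coinsurance €3,056 × 20% = €611.20. Patient pays €1,311.20; OOP now €1,311.20.
Claim 2 (€601): 20% coinsurance on €601 = €120.20. Patient pays €120.20; OOP now €1,431.40.
Claim 3 (€550): deductible already satisfied, so patient's share is 20% × €550 = €110. Patient pays €110; OOP now €1,541.40.
Summing the patient's payments: €1,311.20 + €120.20 + €110 = €1,541.40.

€1,541.40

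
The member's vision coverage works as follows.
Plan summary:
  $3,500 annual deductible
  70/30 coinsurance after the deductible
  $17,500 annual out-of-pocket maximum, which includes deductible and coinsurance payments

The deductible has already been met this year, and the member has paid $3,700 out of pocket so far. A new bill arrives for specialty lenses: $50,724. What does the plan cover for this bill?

$36,924

The deductible is already satisfied, so the full bill goes to coinsurance.
30% of $50,724 = $15,217.20 falls to the member.
That would bring total out-of-pocket to $18,917.20, past the $17,500 cap. The member is capped at $17,500 − $3,700 = $13,800 on this claim.
The plan picks up $50,724 − $13,800 = $36,924.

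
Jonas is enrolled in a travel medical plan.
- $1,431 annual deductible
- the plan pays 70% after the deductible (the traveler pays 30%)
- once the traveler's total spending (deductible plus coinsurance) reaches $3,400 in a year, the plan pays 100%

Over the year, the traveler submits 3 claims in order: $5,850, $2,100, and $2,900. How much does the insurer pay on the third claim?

$2,886.70

#1 ($5,850): $1,431 to deductible, leaving $4,419; traveler's 30% is $1,325.70. Cost to traveler: $2,756.70. OOP to date $2,756.70. Plan pays $5,850 − $2,756.70 = $3,093.30.
#2 ($2,100): deductible already satisfied, so traveler's share is 30% × $2,100 = $630. Cost to traveler: $630. OOP to date $3,386.70. Insurer: $2,100 − $630 = $1,470.
#3 ($2,900): 30% coinsurance on $2,900 = $870. OOP would hit $4,256.70 > $3,400, so the cap limits the traveler to $3,400 − $3,386.70 = $13.30. Plan pays $2,900 − $13.30 = $2,886.70.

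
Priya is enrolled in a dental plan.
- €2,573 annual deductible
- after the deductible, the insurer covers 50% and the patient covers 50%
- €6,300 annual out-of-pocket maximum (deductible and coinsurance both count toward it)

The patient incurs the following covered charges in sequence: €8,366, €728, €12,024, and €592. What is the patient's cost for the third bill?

Bill 1, €8,366: €2,573 to deductible, leaving €5,793; patient's 50% is €2,896.50. Patient pays €5,469.50; OOP now €5,469.50.
Bill 2, €728: 50% coinsurance on €728 = €364. Cost to patient: €364. OOP to date €5,833.50.
Bill 3, €12,024: 50% coinsurance on €12,024 = €6,012. That would push OOP to €11,845.50, over the €6,300 cap, so patient pays €6,300 − €5,833.50 = €466.50.

€466.50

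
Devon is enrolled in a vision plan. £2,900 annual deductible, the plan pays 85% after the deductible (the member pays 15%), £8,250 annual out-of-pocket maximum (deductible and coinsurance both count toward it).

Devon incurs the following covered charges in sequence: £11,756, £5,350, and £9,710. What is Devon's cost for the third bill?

Bill 1, £11,756: £2,900 finishes the deductible; £8,856 goes to coinsurance; member's 15% is £1,328.40. Member owes £4,228.40 (running OOP £4,228.40).
Bill 2, £5,350: deductible already satisfied, so member's share is 15% × £5,350 = £802.50. Member pays £802.50; OOP now £5,030.90.
Bill 3, £9,710: deductible already satisfied, so member's share is 15% × £9,710 = £1,456.50. Member pays £1,456.50; OOP now £6,487.40.

£1,456.50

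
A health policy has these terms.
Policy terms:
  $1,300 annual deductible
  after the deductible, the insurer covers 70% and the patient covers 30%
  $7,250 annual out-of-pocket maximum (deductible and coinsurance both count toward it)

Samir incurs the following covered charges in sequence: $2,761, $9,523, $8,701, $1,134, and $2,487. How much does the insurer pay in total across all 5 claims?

$17,356

Bill 1, $2,761: $1,300 finishes the deductible; $1,461 goes to coinsurance; coinsurance $1,461 × 30% = $438.30. Patient owes $1,738.30 (running OOP $1,738.30). Insurer: $2,761 − $1,738.30 = $1,022.70.
Bill 2, $9,523: 30% coinsurance on $9,523 = $2,856.90. Cost to patient: $2,856.90. OOP to date $4,595.20. Plan pays $9,523 − $2,856.90 = $6,666.10.
Bill 3, $8,701: deductible already satisfied, so patient's share is 30% × $8,701 = $2,610.30. Cost to patient: $2,610.30. OOP to date $7,205.50. Insurer: $8,701 − $2,610.30 = $6,090.70.
Bill 4, $1,134: 30% coinsurance on $1,134 = $340.20. Adding that to $7,205.50 gives $7,545.70, past the $7,250 cap; patient pays only $7,250 − $7,205.50 = $44.50. Insurer: $1,134 − $44.50 = $1,089.50.
Bill 5, $2,487: deductible met; 30% of $2,487 = $746.10. OOP would hit $7,996.10 > $7,250, so the cap limits the patient to $7,250 − $7,250 = $0. Plan pays $2,487 − $0 = $2,487.
Insurer total = bills − patient's total = $24,606 − $7,250 = $17,356.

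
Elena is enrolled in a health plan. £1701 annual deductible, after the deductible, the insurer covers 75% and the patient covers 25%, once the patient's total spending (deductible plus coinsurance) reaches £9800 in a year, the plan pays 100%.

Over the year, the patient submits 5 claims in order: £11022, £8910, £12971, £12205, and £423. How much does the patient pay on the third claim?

£3242.75

Claim 1 (£11022): £1701 finishes the deductible; £9321 goes to coinsurance; patient's 25% is £2330.25. Patient owes £4031.25 (running OOP £4031.25).
Claim 2 (£8910): deductible already satisfied, so patient's share is 25% × £8910 = £2227.50. Cost to patient: £2227.50. OOP to date £6258.75.
Claim 3 (£12971): deductible already satisfied, so patient's share is 25% × £12971 = £3242.75. Cost to patient: £3242.75. OOP to date £9501.50.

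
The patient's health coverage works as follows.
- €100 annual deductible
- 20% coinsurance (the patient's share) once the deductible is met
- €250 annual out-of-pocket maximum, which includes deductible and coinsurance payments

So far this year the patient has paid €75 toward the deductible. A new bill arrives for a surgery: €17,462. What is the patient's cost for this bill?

€175

€75 of the €100 deductible is already met, leaving €25.
The remaining €17,437 (= €17,462 − €25) moves to coinsurance.
20% of €17,437 = €3,487.40 falls to the patient.
That puts the patient's cost at €25 + €3,487.40 = €3,512.40 before any cap.
Adding €3,512.40 to the €75 already spent would give €3,587.40, which exceeds the €250 cap; the patient pays just €250 − €75 = €175.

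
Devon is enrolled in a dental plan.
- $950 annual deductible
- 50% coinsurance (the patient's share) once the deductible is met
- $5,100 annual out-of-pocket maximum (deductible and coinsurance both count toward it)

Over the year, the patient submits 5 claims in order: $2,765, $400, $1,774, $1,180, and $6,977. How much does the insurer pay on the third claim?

Claim 1 ($2,765): deductible takes $950, $1,815 remains; coinsurance $1,815 × 50% = $907.50. Patient owes $1,857.50 (running OOP $1,857.50). Insurer: $2,765 − $1,857.50 = $907.50.
Claim 2 ($400): 50% coinsurance on $400 = $200. Patient owes $200 (running OOP $2,057.50). Insurer: $400 − $200 = $200.
Claim 3 ($1,774): deductible met; 50% of $1,774 = $887. Patient pays $887; OOP now $2,944.50. Insurer: $1,774 − $887 = $887.

$887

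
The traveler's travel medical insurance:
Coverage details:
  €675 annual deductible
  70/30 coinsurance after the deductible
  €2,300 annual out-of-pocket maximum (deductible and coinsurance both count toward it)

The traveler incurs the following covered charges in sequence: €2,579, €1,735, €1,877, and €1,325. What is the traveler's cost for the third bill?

€533.30

Bill 1, €2,579: €675 finishes the deductible; €1,904 goes to coinsurance; coinsurance €1,904 × 30% = €571.20. Cost to traveler: €1,246.20. OOP to date €1,246.20.
Bill 2, €1,735: deductible met; 30% of €1,735 = €520.50. Traveler owes €520.50 (running OOP €1,766.70).
Bill 3, €1,877: deductible met; 30% of €1,877 = €563.10. OOP would hit €2,329.80 > €2,300, so the cap limits the traveler to €2,300 − €1,766.70 = €533.30.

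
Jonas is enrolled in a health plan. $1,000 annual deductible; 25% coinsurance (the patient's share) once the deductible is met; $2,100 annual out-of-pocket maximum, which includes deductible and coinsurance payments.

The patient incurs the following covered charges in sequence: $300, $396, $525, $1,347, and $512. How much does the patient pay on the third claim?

$359.25

Bill 1, $300: all of it applies to the deductible. Patient pays $300; OOP now $300.
Bill 2, $396: fully absorbed by the deductible. Patient owes $396 (running OOP $696).
Bill 3, $525: $304 finishes the deductible; $221 goes to coinsurance; coinsurance $221 × 25% = $55.25. Cost to patient: $359.25. OOP to date $1,055.25.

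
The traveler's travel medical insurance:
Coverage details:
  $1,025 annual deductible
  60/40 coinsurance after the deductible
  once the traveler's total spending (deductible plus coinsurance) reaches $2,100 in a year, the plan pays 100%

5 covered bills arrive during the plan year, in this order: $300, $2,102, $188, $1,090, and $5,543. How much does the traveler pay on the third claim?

$75.20

Claim 1 ($300): entire amount goes to the deductible. Traveler pays $300; OOP now $300.
Claim 2 ($2,102): deductible takes $725, $1,377 remains; 40% of $1,377 = $550.80. Traveler pays $1,275.80; OOP now $1,575.80.
Claim 3 ($188): deductible already satisfied, so traveler's share is 40% × $188 = $75.20. Traveler pays $75.20; OOP now $1,651.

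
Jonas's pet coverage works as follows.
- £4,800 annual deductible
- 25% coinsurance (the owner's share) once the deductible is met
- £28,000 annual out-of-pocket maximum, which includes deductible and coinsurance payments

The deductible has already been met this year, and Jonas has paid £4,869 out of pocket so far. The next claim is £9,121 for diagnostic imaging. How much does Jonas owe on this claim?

£2,280.25

The deductible is already satisfied, so the full bill goes to coinsurance.
25% of £9,121 = £2,280.25 falls to the owner.
Total out-of-pocket so far would be £4,869 + £2,280.25 = £7,149.25, below the £28,000 cap — no reduction.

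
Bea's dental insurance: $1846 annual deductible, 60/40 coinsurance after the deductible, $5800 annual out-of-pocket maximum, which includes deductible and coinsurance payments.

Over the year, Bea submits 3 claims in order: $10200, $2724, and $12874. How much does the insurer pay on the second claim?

Bill 1, $10200: $1846 finishes the deductible; $8354 goes to coinsurance; patient's 40% is $3341.60. Cost to patient: $5187.60. OOP to date $5187.60. Insurer: $10200 − $5187.60 = $5012.40.
Bill 2, $2724: 40% coinsurance on $2724 = $1089.60. OOP would hit $6277.20 > $5800, so the cap limits the patient to $5800 − $5187.60 = $612.40. Insurer: $2724 − $612.40 = $2111.60.

$2111.60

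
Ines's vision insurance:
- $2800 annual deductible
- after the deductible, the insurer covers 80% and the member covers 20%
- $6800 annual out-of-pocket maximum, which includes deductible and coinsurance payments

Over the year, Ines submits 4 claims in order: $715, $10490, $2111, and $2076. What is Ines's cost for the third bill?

$422.20

#1 ($715): entire amount goes to the deductible. Cost to member: $715. OOP to date $715.
#2 ($10490): deductible takes $2085, $8405 remains; coinsurance $8405 × 20% = $1681. Member pays $3766; OOP now $4481.
#3 ($2111): deductible already satisfied, so member's share is 20% × $2111 = $422.20. Member owes $422.20 (running OOP $4903.20).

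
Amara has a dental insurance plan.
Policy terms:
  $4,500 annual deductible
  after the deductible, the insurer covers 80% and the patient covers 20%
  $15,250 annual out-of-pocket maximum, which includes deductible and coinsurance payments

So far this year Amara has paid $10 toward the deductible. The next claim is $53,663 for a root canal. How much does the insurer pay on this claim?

$39,338.40

Remaining deductible: $4,500 − $10 = $4,490.
After the $4,490 deductible portion, $53,663 − $4,490 = $49,173 is subject to coinsurance.
Coinsurance: $49,173 × 20% = $9,834.60.
Patient responsibility before any cap: $4,490 + $9,834.60 = $14,324.60.
Cumulative spending $10 + $14,324.60 = $14,334.60 stays under the $15,250 maximum.
The plan picks up $53,663 − $14,324.60 = $39,338.40.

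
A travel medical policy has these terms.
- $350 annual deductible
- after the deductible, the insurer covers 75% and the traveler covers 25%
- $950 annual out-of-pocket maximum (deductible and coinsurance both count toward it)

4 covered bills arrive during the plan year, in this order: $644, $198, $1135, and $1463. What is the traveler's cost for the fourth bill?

#1 ($644): deductible takes $350, $294 remains; 25% of $294 = $73.50. Traveler pays $423.50; OOP now $423.50.
#2 ($198): 25% coinsurance on $198 = $49.50. Traveler owes $49.50 (running OOP $473).
#3 ($1135): deductible already satisfied, so traveler's share is 25% × $1135 = $283.75. Traveler pays $283.75; OOP now $756.75.
#4 ($1463): deductible already satisfied, so traveler's share is 25% × $1463 = $365.75. Adding that to $756.75 gives $1122.50, past the $950 cap; traveler pays only $950 − $756.75 = $193.25.

$193.25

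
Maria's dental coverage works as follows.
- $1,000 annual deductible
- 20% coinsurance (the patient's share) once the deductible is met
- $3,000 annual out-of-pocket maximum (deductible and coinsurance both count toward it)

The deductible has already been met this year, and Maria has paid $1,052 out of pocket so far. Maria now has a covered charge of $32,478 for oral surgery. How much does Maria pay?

$1,948

The deductible is already satisfied, so the full bill goes to coinsurance.
Patient's 20% share of $32,478 is $6,495.60.
That would bring total out-of-pocket to $7,547.60, past the $3,000 cap. The patient is capped at $3,000 − $1,052 = $1,948 on this claim.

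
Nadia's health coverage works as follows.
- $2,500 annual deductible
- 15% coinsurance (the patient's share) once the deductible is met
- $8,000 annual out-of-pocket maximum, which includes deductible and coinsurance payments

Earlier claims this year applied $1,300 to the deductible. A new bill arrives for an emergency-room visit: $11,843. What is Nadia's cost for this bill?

$2,796.45

Deductible still to meet: $2,500 − $1,300 = $1,200.
The remaining $10,643 (= $11,843 − $1,200) moves to coinsurance.
Patient's 15% share of $10,643 is $1,596.45.
So the patient owes $1,200 + $1,596.45 = $2,796.45 before any cap.
Cumulative spending $1,300 + $2,796.45 = $4,096.45 stays under the $8,000 maximum.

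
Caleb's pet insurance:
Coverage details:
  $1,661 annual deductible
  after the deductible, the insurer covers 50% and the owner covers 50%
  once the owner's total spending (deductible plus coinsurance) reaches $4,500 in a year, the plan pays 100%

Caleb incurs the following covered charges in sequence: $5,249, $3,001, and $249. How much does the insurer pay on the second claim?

$1,956

Bill 1, $5,249: $1,661 finishes the deductible; $3,588 goes to coinsurance; owner's 50% is $1,794. Owner owes $3,455 (running OOP $3,455). Plan pays $5,249 − $3,455 = $1,794.
Bill 2, $3,001: 50% coinsurance on $3,001 = $1,500.50. That would push OOP to $4,955.50, over the $4,500 cap, so owner pays $4,500 − $3,455 = $1,045. Insurer: $3,001 − $1,045 = $1,956.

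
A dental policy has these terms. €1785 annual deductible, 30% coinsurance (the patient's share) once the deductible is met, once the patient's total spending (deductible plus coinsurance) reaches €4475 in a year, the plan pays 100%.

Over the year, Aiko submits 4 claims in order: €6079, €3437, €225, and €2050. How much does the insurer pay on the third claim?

Claim 1 (€6079): €1785 to deductible, leaving €4294; coinsurance €4294 × 30% = €1288.20. Patient pays €3073.20; OOP now €3073.20. Plan pays €6079 − €3073.20 = €3005.80.
Claim 2 (€3437): 30% coinsurance on €3437 = €1031.10. Patient pays €1031.10; OOP now €4104.30. Insurer: €3437 − €1031.10 = €2405.90.
Claim 3 (€225): deductible already satisfied, so patient's share is 30% × €225 = €67.50. Cost to patient: €67.50. OOP to date €4171.80. Insurer: €225 − €67.50 = €157.50.

€157.50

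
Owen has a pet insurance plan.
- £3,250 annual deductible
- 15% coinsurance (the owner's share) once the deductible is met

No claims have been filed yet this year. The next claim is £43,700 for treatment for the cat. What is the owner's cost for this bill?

Nothing has been paid toward the £3,250 deductible, so the first £3,250 of this charge is applied there.
After the £3,250 deductible portion, £43,700 − £3,250 = £40,450 is subject to coinsurance.
Owner's 15% share of £40,450 is £6,067.50.
That puts the owner's cost at £3,250 + £6,067.50 = £9,317.50.

£9,317.50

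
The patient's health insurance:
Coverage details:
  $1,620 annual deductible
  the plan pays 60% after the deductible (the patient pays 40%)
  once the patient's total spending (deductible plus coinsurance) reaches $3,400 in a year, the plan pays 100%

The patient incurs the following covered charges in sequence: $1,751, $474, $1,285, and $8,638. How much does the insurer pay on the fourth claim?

$7,614

#1 ($1,751): deductible takes $1,620, $131 remains; patient's 40% is $52.40. Cost to patient: $1,672.40. OOP to date $1,672.40. Plan pays $1,751 − $1,672.40 = $78.60.
#2 ($474): deductible already satisfied, so patient's share is 40% × $474 = $189.60. Patient owes $189.60 (running OOP $1,862). Insurer: $474 − $189.60 = $284.40.
#3 ($1,285): deductible already satisfied, so patient's share is 40% × $1,285 = $514. Patient pays $514; OOP now $2,376. Insurer: $1,285 − $514 = $771.
#4 ($8,638): deductible already satisfied, so patient's share is 40% × $8,638 = $3,455.20. OOP would hit $5,831.20 > $3,400, so the cap limits the patient to $3,400 − $2,376 = $1,024. Plan pays $8,638 − $1,024 = $7,614.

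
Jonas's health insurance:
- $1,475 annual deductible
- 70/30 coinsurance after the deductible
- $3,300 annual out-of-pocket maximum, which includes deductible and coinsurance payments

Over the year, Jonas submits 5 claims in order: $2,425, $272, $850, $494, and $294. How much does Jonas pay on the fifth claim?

Claim 1 ($2,425): $1,475 finishes the deductible; $950 goes to coinsurance; patient's 30% is $285. Patient pays $1,760; OOP now $1,760.
Claim 2 ($272): 30% coinsurance on $272 = $81.60. Patient pays $81.60; OOP now $1,841.60.
Claim 3 ($850): deductible met; 30% of $850 = $255. Cost to patient: $255. OOP to date $2,096.60.
Claim 4 ($494): deductible already satisfied, so patient's share is 30% × $494 = $148.20. Patient pays $148.20; OOP now $2,244.80.
Claim 5 ($294): deductible already satisfied, so patient's share is 30% × $294 = $88.20. Patient pays $88.20; OOP now $2,333.

$88.20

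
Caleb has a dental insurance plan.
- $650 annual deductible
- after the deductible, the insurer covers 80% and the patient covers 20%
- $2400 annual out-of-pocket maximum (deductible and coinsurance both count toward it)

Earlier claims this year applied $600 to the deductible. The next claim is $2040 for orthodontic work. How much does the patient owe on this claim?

$448

$600 of the $650 deductible is already met, leaving $50.
That leaves $2040 − $50 = $1990 for coinsurance.
Coinsurance: $1990 × 20% = $398.
That puts the patient's cost at $50 + $398 = $448 before any cap.
Total out-of-pocket so far would be $600 + $448 = $1048, below the $2400 cap — no reduction.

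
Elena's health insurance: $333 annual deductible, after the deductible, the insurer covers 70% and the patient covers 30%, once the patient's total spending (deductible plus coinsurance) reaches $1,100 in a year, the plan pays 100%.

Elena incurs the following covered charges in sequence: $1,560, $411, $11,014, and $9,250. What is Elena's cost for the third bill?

#1 ($1,560): deductible takes $333, $1,227 remains; coinsurance $1,227 × 30% = $368.10. Cost to patient: $701.10. OOP to date $701.10.
#2 ($411): 30% coinsurance on $411 = $123.30. Patient owes $123.30 (running OOP $824.40).
#3 ($11,014): deductible met; 30% of $11,014 = $3,304.20. Adding that to $824.40 gives $4,128.60, past the $1,100 cap; patient pays only $1,100 − $824.40 = $275.60.

$275.60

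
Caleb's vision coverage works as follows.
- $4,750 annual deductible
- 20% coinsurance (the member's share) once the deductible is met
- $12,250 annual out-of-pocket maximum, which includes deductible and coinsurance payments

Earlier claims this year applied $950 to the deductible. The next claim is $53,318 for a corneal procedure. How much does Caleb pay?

Remaining deductible: $4,750 − $950 = $3,800.
After the $3,800 deductible portion, $53,318 − $3,800 = $49,518 is subject to coinsurance.
20% of $49,518 = $9,903.60 falls to the member.
So the member owes $3,800 + $9,903.60 = $13,703.60 before any cap.
Adding $13,703.60 to the $950 already spent would give $14,653.60, which exceeds the $12,250 cap; the member pays just $12,250 − $950 = $11,300.

$11,300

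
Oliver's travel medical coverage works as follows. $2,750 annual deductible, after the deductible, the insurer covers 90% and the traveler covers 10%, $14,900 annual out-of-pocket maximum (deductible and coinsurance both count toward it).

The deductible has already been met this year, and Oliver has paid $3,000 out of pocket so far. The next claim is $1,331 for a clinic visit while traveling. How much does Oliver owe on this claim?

With the deductible met, the entire $1,331 is subject to coinsurance.
Coinsurance: $1,331 × 10% = $133.10.
Cumulative spending $3,000 + $133.10 = $3,133.10 stays under the $14,900 maximum.

$133.10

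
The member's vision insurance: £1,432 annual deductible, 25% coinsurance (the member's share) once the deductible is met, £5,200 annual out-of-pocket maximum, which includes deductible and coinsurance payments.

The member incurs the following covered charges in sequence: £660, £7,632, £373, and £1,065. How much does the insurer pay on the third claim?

£279.75

Claim 1 (£660): all of it applies to the deductible. Cost to member: £660. OOP to date £660. Plan pays £660 − £660 = £0.
Claim 2 (£7,632): deductible takes £772, £6,860 remains; 25% of £6,860 = £1,715. Member pays £2,487; OOP now £3,147. Plan pays £7,632 − £2,487 = £5,145.
Claim 3 (£373): deductible met; 25% of £373 = £93.25. Member owes £93.25 (running OOP £3,240.25). Insurer: £373 − £93.25 = £279.75.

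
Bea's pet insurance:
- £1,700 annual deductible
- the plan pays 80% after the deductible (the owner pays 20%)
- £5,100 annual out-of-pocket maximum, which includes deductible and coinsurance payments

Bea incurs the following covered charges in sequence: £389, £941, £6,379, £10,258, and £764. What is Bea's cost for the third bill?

Bill 1, £389: entire amount goes to the deductible. Cost to owner: £389. OOP to date £389.
Bill 2, £941: fully absorbed by the deductible. Cost to owner: £941. OOP to date £1,330.
Bill 3, £6,379: £370 finishes the deductible; £6,009 goes to coinsurance; coinsurance £6,009 × 20% = £1,201.80. Owner pays £1,571.80; OOP now £2,901.80.

£1,571.80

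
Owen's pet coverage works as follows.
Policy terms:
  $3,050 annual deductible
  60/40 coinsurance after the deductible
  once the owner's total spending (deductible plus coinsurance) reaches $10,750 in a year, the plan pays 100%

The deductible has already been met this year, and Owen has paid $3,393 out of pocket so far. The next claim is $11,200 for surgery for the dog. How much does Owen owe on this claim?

With the deductible met, the entire $11,200 is subject to coinsurance.
Coinsurance: $11,200 × 40% = $4,480.
Year-to-date out-of-pocket becomes $3,393 + $4,480 = $7,873, still under the $10,750 maximum, so no cap applies.

$4,480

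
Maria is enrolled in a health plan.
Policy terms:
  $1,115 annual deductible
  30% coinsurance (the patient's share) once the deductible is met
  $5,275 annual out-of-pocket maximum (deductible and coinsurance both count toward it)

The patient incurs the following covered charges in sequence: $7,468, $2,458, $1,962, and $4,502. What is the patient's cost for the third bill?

#1 ($7,468): $1,115 to deductible, leaving $6,353; coinsurance $6,353 × 30% = $1,905.90. Patient owes $3,020.90 (running OOP $3,020.90).
#2 ($2,458): 30% coinsurance on $2,458 = $737.40. Cost to patient: $737.40. OOP to date $3,758.30.
#3 ($1,962): 30% coinsurance on $1,962 = $588.60. Cost to patient: $588.60. OOP to date $4,346.90.

$588.60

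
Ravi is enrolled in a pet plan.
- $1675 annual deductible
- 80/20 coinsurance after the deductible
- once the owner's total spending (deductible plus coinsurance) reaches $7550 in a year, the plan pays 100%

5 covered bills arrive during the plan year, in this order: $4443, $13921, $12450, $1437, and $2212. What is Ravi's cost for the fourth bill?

Claim 1 — $4443: $1675 to deductible, leaving $2768; 20% of $2768 = $553.60. Cost to owner: $2228.60. OOP to date $2228.60.
Claim 2 — $13921: deductible already satisfied, so owner's share is 20% × $13921 = $2784.20. Cost to owner: $2784.20. OOP to date $5012.80.
Claim 3 — $12450: deductible already satisfied, so owner's share is 20% × $12450 = $2490. Owner pays $2490; OOP now $7502.80.
Claim 4 — $1437: 20% coinsurance on $1437 = $287.40. That would push OOP to $7790.20, over the $7550 cap, so owner pays $7550 − $7502.80 = $47.20.

$47.20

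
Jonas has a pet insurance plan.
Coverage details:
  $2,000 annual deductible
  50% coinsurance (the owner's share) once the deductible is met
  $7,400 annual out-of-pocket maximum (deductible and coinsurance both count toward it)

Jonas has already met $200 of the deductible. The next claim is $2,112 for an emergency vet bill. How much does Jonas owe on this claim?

$1,956

$200 of the $2,000 deductible is already met, leaving $1,800.
After the $1,800 deductible portion, $2,112 − $1,800 = $312 is subject to coinsurance.
Owner's 50% share of $312 is $156.
Owner responsibility before any cap: $1,800 + $156 = $1,956.
Total out-of-pocket so far would be $200 + $1,956 = $2,156, below the $7,400 cap — no reduction.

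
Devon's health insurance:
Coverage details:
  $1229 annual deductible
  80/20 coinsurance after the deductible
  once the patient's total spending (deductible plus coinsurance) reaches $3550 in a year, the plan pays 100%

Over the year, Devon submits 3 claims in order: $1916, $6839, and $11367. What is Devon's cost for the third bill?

$815.80

Bill 1, $1916: deductible takes $1229, $687 remains; coinsurance $687 × 20% = $137.40. Patient pays $1366.40; OOP now $1366.40.
Bill 2, $6839: 20% coinsurance on $6839 = $1367.80. Patient owes $1367.80 (running OOP $2734.20).
Bill 3, $11367: deductible already satisfied, so patient's share is 20% × $11367 = $2273.40. That would push OOP to $5007.60, over the $3550 cap, so patient pays $3550 − $2734.20 = $815.80.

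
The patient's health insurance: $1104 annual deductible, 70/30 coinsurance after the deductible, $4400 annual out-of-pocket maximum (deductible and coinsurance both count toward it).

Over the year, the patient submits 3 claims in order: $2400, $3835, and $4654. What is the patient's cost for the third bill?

$1396.20

Claim 1 — $2400: $1104 finishes the deductible; $1296 goes to coinsurance; patient's 30% is $388.80. Patient pays $1492.80; OOP now $1492.80.
Claim 2 — $3835: deductible met; 30% of $3835 = $1150.50. Patient pays $1150.50; OOP now $2643.30.
Claim 3 — $4654: deductible met; 30% of $4654 = $1396.20. Patient pays $1396.20; OOP now $4039.50.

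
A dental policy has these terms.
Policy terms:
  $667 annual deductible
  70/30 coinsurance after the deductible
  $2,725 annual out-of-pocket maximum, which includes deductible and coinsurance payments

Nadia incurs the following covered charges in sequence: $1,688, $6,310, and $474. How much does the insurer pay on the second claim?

$4,558.30

Bill 1, $1,688: $667 to deductible, leaving $1,021; coinsurance $1,021 × 30% = $306.30. Cost to patient: $973.30. OOP to date $973.30. Plan pays $1,688 − $973.30 = $714.70.
Bill 2, $6,310: deductible met; 30% of $6,310 = $1,893. Adding that to $973.30 gives $2,866.30, past the $2,725 cap; patient pays only $2,725 − $973.30 = $1,751.70. Plan pays $6,310 − $1,751.70 = $4,558.30.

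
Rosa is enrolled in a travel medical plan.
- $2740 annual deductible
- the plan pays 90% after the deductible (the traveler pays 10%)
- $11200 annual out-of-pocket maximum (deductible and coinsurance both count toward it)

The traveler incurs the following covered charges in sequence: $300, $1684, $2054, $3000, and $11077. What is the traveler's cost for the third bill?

$885.80

Claim 1 — $300: fully absorbed by the deductible. Traveler owes $300 (running OOP $300).
Claim 2 — $1684: all of it applies to the deductible. Traveler pays $1684; OOP now $1984.
Claim 3 — $2054: $756 to deductible, leaving $1298; traveler's 10% is $129.80. Traveler owes $885.80 (running OOP $2869.80).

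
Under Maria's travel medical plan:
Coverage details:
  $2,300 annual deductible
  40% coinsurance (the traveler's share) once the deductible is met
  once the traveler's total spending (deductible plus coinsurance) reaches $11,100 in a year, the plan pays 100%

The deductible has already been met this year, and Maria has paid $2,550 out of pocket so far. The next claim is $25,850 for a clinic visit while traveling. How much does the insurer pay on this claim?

$17,300

With the deductible met, the entire $25,850 is subject to coinsurance.
40% of $25,850 = $10,340 falls to the traveler.
Adding $10,340 to the $2,550 already spent would give $12,890, which exceeds the $11,100 cap; the traveler pays just $11,100 − $2,550 = $8,550.
The plan picks up $25,850 − $8,550 = $17,300.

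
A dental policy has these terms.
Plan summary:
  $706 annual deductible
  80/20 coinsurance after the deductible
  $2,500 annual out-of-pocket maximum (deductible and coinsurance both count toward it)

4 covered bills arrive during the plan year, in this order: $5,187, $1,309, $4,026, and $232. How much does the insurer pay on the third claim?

$3,390

Claim 1 — $5,187: deductible takes $706, $4,481 remains; patient's 20% is $896.20. Patient pays $1,602.20; OOP now $1,602.20. Plan pays $5,187 − $1,602.20 = $3,584.80.
Claim 2 — $1,309: deductible already satisfied, so patient's share is 20% × $1,309 = $261.80. Cost to patient: $261.80. OOP to date $1,864. Plan pays $1,309 − $261.80 = $1,047.20.
Claim 3 — $4,026: deductible already satisfied, so patient's share is 20% × $4,026 = $805.20. Adding that to $1,864 gives $2,669.20, past the $2,500 cap; patient pays only $2,500 − $1,864 = $636. Insurer: $4,026 − $636 = $3,390.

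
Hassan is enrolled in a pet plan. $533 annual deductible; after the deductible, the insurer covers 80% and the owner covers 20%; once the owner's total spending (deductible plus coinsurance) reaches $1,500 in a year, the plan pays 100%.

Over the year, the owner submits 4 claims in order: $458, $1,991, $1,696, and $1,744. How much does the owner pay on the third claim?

$339.20

Bill 1, $458: all of it applies to the deductible. Cost to owner: $458. OOP to date $458.
Bill 2, $1,991: deductible takes $75, $1,916 remains; coinsurance $1,916 × 20% = $383.20. Owner owes $458.20 (running OOP $916.20).
Bill 3, $1,696: 20% coinsurance on $1,696 = $339.20. Owner pays $339.20; OOP now $1,255.40.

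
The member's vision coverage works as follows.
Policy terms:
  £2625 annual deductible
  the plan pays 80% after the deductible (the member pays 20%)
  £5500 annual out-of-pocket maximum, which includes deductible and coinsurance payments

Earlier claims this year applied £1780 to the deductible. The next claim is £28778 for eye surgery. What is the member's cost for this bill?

£3720

£1780 of the £2625 deductible is already met, leaving £845.
The remaining £27933 (= £28778 − £845) moves to coinsurance.
Member's 20% share of £27933 is £5586.60.
So the member owes £845 + £5586.60 = £6431.60 before any cap.
That would bring total out-of-pocket to £8211.60, past the £5500 cap. The member is capped at £5500 − £1780 = £3720 on this claim.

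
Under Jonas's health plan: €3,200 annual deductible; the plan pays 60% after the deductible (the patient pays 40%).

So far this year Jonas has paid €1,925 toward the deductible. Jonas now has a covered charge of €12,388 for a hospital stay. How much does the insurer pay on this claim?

Deductible still to meet: €3,200 − €1,925 = €1,275.
The remaining €11,113 (= €12,388 − €1,275) moves to coinsurance.
40% of €11,113 = €4,445.20 falls to the patient.
Patient responsibility: €1,275 + €4,445.20 = €5,720.20.
The plan picks up €12,388 − €5,720.20 = €6,667.80.

€6,667.80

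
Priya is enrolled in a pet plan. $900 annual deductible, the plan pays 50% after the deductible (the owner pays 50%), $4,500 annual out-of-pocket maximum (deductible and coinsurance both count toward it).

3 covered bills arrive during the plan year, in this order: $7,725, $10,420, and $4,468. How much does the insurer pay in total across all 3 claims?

$18,113

Claim 1 ($7,725): deductible takes $900, $6,825 remains; coinsurance $6,825 × 50% = $3,412.50. Owner owes $4,312.50 (running OOP $4,312.50). Plan pays $7,725 − $4,312.50 = $3,412.50.
Claim 2 ($10,420): deductible met; 50% of $10,420 = $5,210. OOP would hit $9,522.50 > $4,500, so the cap limits the owner to $4,500 − $4,312.50 = $187.50. Insurer: $10,420 − $187.50 = $10,232.50.
Claim 3 ($4,468): 50% coinsurance on $4,468 = $2,234. That would push OOP to $6,734, over the $4,500 cap, so owner pays $4,500 − $4,500 = $0. Insurer: $4,468 − $0 = $4,468.
Insurer total: $3,412.50 + $10,232.50 + $4,468 = $18,113.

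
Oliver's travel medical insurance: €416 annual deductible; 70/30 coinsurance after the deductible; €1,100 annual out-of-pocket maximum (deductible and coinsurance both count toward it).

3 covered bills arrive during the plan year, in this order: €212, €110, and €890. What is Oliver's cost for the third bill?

Bill 1, €212: fully absorbed by the deductible. Cost to traveler: €212. OOP to date €212.
Bill 2, €110: entire amount goes to the deductible. Traveler pays €110; OOP now €322.
Bill 3, €890: deductible takes €94, €796 remains; traveler's 30% is €238.80. Traveler owes €332.80 (running OOP €654.80).

€332.80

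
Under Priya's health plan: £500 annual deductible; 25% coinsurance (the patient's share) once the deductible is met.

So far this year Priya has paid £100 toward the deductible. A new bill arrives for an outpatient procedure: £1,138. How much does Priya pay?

£100 of the £500 deductible is already met, leaving £400.
After the £400 deductible portion, £1,138 − £400 = £738 is subject to coinsurance.
Coinsurance: £738 × 25% = £184.50.
That puts the patient's cost at £400 + £184.50 = £584.50.

£584.50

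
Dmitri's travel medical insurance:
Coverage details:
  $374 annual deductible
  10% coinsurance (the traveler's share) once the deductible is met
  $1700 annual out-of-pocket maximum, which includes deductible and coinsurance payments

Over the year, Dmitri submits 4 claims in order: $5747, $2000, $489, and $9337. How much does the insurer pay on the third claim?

$440.10

Claim 1 ($5747): deductible takes $374, $5373 remains; traveler's 10% is $537.30. Traveler owes $911.30 (running OOP $911.30). Insurer: $5747 − $911.30 = $4835.70.
Claim 2 ($2000): deductible already satisfied, so traveler's share is 10% × $2000 = $200. Traveler pays $200; OOP now $1111.30. Insurer: $2000 − $200 = $1800.
Claim 3 ($489): deductible met; 10% of $489 = $48.90. Traveler pays $48.90; OOP now $1160.20. Insurer: $489 − $48.90 = $440.10.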